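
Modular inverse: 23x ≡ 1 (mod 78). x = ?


Use the extended Euclidean algorithm to write 1 = 23·s + 78·t; then s mod 78 is the inverse.
Euclidean algorithm:
  23 = 0·78 + 23
  78 = 3·23 + 9
  23 = 2·9 + 5
  9 = 1·5 + 4
  5 = 1·4 + 1
  4 = 4·1 + 0
gcd(23,78) = 1
Back-substitution gives: 23·(17) + 78·(-5) = 1
So 23⁻¹ ≡ 17 ≡ 17 (mod 78)
Check: 23 × 17 = 391 ≡ 1 (mod 78) ✓

23⁻¹ ≡ 17 (mod 78)


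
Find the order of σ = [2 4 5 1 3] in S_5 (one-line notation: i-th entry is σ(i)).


Cycle decomposition: (1 2 4) (3 5)
Cycle lengths: 3, 2
Order = lcm(3, 2) = 6

ord(σ) = 6


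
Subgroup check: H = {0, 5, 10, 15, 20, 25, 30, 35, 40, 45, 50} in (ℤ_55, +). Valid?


Subgroup test for H = {0, 5, 10, 15, 20, 25, 30, 35, 40, 45, 50} in (ℤ_55, +):
(1) 0 ∈ H? Yes
(2) Closure: for all a,b ∈ H, (a+b) mod 55 ∈ H? Yes
(3) Inverses: for all a ∈ H, -a mod 55 ∈ H? Yes

Yes, H is a subgroup of ℤ_55


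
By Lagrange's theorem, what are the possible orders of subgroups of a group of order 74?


Lagrange's theorem: |H| divides |G|
|G| = 74
Divisors of 74: 1, 2, 37, 74

Possible subgroup orders: {1, 2, 37, 74}


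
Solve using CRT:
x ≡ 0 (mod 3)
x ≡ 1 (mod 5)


m₁ = 3, m₂ = 5, gcd = 1, so CRT applies. M = m₁·m₂ = 15
Let M₁ = M/m₁ = 5, M₂ = M/m₂ = 3
Find y₁ ≡ M₁⁻¹ (mod m₁): 5⁻¹ ≡ 2 (mod 3)
Find y₂ ≡ M₂⁻¹ (mod m₂): 3⁻¹ ≡ 2 (mod 5)
x = a₁·M₁·y₁ + a₂·M₂·y₂ = 0·5·2 + 1·3·2 = 6
Reduce mod 15: x ≡ 6
Check: 6 mod 3 = 0 ✓, 6 mod 5 = 1 ✓

x ≡ 6 (mod 15)


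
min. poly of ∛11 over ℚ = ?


∛11 satisfies x³ - 11 = 0, irreducible over ℚ (no rational root; 11 is not a perfect cube)

Minimal polynomial: x³ - 11


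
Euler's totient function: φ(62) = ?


Factor n: 62 = 2 × 31
φ(n) = n · ∏(1 - 1/p) over distinct primes p | n
φ(62) = 62 · (1 - 1/2) · (1 - 1/31) = 30

φ(62) = 30


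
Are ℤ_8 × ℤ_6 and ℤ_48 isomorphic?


Comparing ℤ_8 × ℤ_6 and ℤ_48:
gcd(8,6) = 2 ≠ 1. Max element order in ℤ_8×ℤ_6 is lcm(8,6) = 24 < 48, so it has no element of order 48

No, ℤ_8 × ℤ_6 ≇ ℤ_48


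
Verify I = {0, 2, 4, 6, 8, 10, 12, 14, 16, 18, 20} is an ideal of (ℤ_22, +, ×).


Check ideal conditions for I = {0, 2, 4, 6, 8, 10, 12, 14, 16, 18, 20} in ℤ_22:
(1) I is an additive subgroup? Yes
(2) For r ∈ ℤ_22 and a ∈ I: r·a ∈ I? Yes

Yes, I is an ideal of ℤ_22


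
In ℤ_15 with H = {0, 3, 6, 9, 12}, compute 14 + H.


14 + H = {14 + h (mod 15) : h ∈ H}
14+0=14, 14+3=2, 14+6=5, 14+9=8, 14+12=11
14 + H = {2, 5, 8, 11, 14} = 2 + H

14 + H = {2, 5, 8, 11, 14}


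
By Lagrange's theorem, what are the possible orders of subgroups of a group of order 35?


Lagrange's theorem: |H| divides |G|
|G| = 35
Divisors of 35: 1, 5, 7, 35

Possible subgroup orders: {1, 5, 7, 35}


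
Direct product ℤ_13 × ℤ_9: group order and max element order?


|ℤ_13 × ℤ_9| = 13 × 9 = 117
Max element order = lcm(13,9) = 117
Cyclic? Yes (gcd=1)

|ℤ_13×ℤ_9| = 117, max element order = 117


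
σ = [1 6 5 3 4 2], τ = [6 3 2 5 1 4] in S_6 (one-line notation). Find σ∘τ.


σ∘τ: apply τ first, then σ
1 →τ 6 →σ 2
2 →τ 3 →σ 5
3 →τ 2 →σ 6
4 →τ 5 →σ 4
5 →τ 1 →σ 1
6 →τ 4 →σ 3

σ∘τ = [2 5 6 4 1 3]


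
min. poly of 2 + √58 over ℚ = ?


Let α = 2 + √58. Then α - 2 = √58, so (α - 2)² = 58, giving α² - 4α - 54 = 0. Degree 2 and α ∉ ℚ, so this is the minimal polynomial.

Minimal polynomial: x² - 4x - 54


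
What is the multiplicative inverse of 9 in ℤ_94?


Use the extended Euclidean algorithm to write 1 = 9·s + 94·t; then s mod 94 is the inverse.
Euclidean algorithm:
  9 = 0·94 + 9
  94 = 10·9 + 4
  9 = 2·4 + 1
  4 = 4·1 + 0
gcd(9,94) = 1
Back-substitution gives: 9·(21) + 94·(-2) = 1
So 9⁻¹ ≡ 21 ≡ 21 (mod 94)
Check: 9 × 21 = 189 ≡ 1 (mod 94) ✓

9⁻¹ ≡ 21 (mod 94)


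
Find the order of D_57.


|D_n| = 2n (n rotations and n reflections)
|D_57| = 2×57 = 114

|D_57| = 114


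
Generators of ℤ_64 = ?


g generates ℤ_n iff gcd(g,n) = 1
Prime factors of 64: 2
Generators are g ∈ {1,...,63} not divisible by any of these primes.
Generators: {1, 3, 5, 7, 9, 11, 13, 15, 17, 19, 21, 23, 25, 27, 29, 31, 33, 35, 37, 39, 41, 43, 45, 47, 49, 51, 53, 55, 57, 59, 61, 63}
Number of generators = φ(64) = 32

Generators of ℤ_64 = {1, 3, 5, 7, 9, 11, 13, 15, 17, 19, 21, 23, 25, 27, 29, 31, 33, 35, 37, 39, 41, 43, 45, 47, 49, 51, 53, 55, 57, 59, 61, 63}


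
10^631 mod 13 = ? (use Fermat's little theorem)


Fermat's little theorem: if p is prime and gcd(a,p)=1, then a^(p-1) ≡ 1 (mod p)
p = 13 is prime, gcd(10,13) = 1
Reduce exponent: 631 mod 12 = 7
So 10^631 ≡ 10^7 (mod 13)
10^7 mod 13 = 10

10^631 ≡ 10 (mod 13)


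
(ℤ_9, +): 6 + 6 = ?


Operation: addition mod 9
6 + 6 = (a + b) mod 9 with a = 6, b = 6

6 + 6 = 3


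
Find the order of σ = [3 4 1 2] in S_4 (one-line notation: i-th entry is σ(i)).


Cycle decomposition: (1 3) (2 4)
Cycle lengths: 2, 2
Order = lcm(2, 2) = 2

ord(σ) = 2


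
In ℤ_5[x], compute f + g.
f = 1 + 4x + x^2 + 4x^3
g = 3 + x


Add coefficients mod 5:
x^0: 1 + 3 = 4 (mod 5)
x^1: 4 + 1 = 0 (mod 5)
x^2: 1 + 0 = 1 (mod 5)
x^3: 4 + 0 = 4 (mod 5)
Result: 4 + x^2 + 4x^3

f + g = 4 + x^2 + 4x^3


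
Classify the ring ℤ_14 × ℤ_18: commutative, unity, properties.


Direct product ring; commutative with unity (1,1); but (1,0)·(0,1) = (0,0) gives zero divisors, so not an integral domain
Commutative: Yes
Integral domain: No
Has unity: Yes

ℤ_14 × ℤ_18: Commutative=Yes, Unity=Yes


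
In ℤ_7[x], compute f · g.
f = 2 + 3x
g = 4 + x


Expand and collect like terms; reduce coefficients mod 7:
x^0: 2·4 = 8 ≡ 1 (mod 7)
x^1: 2·1 + 3·4 = 14 ≡ 0 (mod 7)
x^2: 3·1 = 3 ≡ 3 (mod 7)
Result: 1 + 3x^2

f · g = 1 + 3x^2


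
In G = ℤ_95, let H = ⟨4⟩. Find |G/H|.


|⟨4⟩| = n / gcd(4, 95) = 95 / 1 = 95
H is normal (ℤ_95 is abelian).
|G/H| = |G| / |H| = 95 / 95 = 1

|G/H| = 1


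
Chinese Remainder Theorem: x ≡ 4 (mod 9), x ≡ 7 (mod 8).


m₁ = 9, m₂ = 8, gcd = 1, so CRT applies. M = m₁·m₂ = 72
Let M₁ = M/m₁ = 8, M₂ = M/m₂ = 9
Find y₁ ≡ M₁⁻¹ (mod m₁): 8⁻¹ ≡ 8 (mod 9)
Find y₂ ≡ M₂⁻¹ (mod m₂): 9⁻¹ ≡ 1 (mod 8)
x = a₁·M₁·y₁ + a₂·M₂·y₂ = 4·8·8 + 7·9·1 = 319
Reduce mod 72: x ≡ 31
Check: 31 mod 9 = 4 ✓, 31 mod 8 = 7 ✓

x ≡ 31 (mod 72)


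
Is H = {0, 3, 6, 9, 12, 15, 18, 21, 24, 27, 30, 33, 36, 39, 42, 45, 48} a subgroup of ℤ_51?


Subgroup test for H = {0, 3, 6, 9, 12, 15, 18, 21, 24, 27, 30, 33, 36, 39, 42, 45, 48} in (ℤ_51, +):
(1) 0 ∈ H? Yes
(2) Closure: for all a,b ∈ H, (a+b) mod 51 ∈ H? Yes
(3) Inverses: for all a ∈ H, -a mod 51 ∈ H? Yes

Yes, H is a subgroup of ℤ_51


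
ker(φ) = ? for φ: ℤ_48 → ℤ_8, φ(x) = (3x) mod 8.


Kernel = preimage of identity
ker(φ) = {x ∈ ℤ_48 : 3x ≡ 0 (mod 8)}. Since 8 | 48, φ is well-defined. The kernel is the cyclic subgroup ⟨8⟩ of ℤ_48 (order 6), i.e. {0, 8, 16, 24, 32, 40}

ker(φ) = {0, 8, 16, 24, 32, 40}


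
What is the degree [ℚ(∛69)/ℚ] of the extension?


∛69 has minimal polynomial x³ - 69 (irreducible over ℚ since 69 is not a perfect cube)

[ℚ(∛69)/ℚ] = 3


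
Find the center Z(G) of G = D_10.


Z(G) = {g ∈ G | gx = xg for all x ∈ G}
For even n, Z(D_n) = {e, r^(n/2)}: the 180° rotation r^5 commutes with every reflection and rotation

Z(D_10) = {e, r^5}


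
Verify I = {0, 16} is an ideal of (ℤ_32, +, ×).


Check ideal conditions for I = {0, 16} in ℤ_32:
(1) I is an additive subgroup? Yes
(2) For r ∈ ℤ_32 and a ∈ I: r·a ∈ I? Yes

Yes, I is an ideal of ℤ_32


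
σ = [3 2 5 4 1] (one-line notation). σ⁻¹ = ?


To find σ⁻¹, swap domain and range:
σ(1) = 3 → σ⁻¹(3) = 1
σ(2) = 2 → σ⁻¹(2) = 2
σ(3) = 5 → σ⁻¹(5) = 3
σ(4) = 4 → σ⁻¹(4) = 4
σ(5) = 1 → σ⁻¹(1) = 5

σ⁻¹ = [5 2 1 4 3]


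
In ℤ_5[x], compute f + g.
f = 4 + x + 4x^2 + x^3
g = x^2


Add coefficients mod 5:
x^0: 4 + 0 = 4 (mod 5)
x^1: 1 + 0 = 1 (mod 5)
x^2: 4 + 1 = 0 (mod 5)
x^3: 1 + 0 = 1 (mod 5)
Result: 4 + x + x^3

f + g = 4 + x + x^3


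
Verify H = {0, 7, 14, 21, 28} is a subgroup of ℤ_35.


Subgroup test for H = {0, 7, 14, 21, 28} in (ℤ_35, +):
(1) 0 ∈ H? Yes
(2) Closure: for all a,b ∈ H, (a+b) mod 35 ∈ H? Yes
(3) Inverses: for all a ∈ H, -a mod 35 ∈ H? Yes

Yes, H is a subgroup of ℤ_35


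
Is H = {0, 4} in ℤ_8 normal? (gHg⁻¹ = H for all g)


H = {0, 4} in ℤ_8
ℤ_8 is abelian; every subgroup of an abelian group is normal

Yes, normal subgroup


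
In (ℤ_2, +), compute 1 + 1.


Operation: addition mod 2
1 + 1 = (a + b) mod 2 with a = 1, b = 1

1 + 1 = 0


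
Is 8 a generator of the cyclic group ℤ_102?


g generates ℤ_n iff gcd(g, n) = 1
gcd(8, 102) = 2
Since gcd = 2 ≠ 1, ⟨8⟩ has order 51 < 102, so 8 is not a generator.

No, 8 does not generate ℤ_102


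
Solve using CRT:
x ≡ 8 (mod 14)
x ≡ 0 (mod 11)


m₁ = 14, m₂ = 11, gcd = 1, so CRT applies. M = m₁·m₂ = 154
Let M₁ = M/m₁ = 11, M₂ = M/m₂ = 14
Find y₁ ≡ M₁⁻¹ (mod m₁): 11⁻¹ ≡ 9 (mod 14)
Find y₂ ≡ M₂⁻¹ (mod m₂): 14⁻¹ ≡ 4 (mod 11)
x = a₁·M₁·y₁ + a₂·M₂·y₂ = 8·11·9 + 0·14·4 = 792
Reduce mod 154: x ≡ 22
Check: 22 mod 14 = 8 ✓, 22 mod 11 = 0 ✓

x ≡ 22 (mod 154)


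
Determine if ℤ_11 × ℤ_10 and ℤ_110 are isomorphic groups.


Comparing ℤ_11 × ℤ_10 and ℤ_110:
gcd(11,10) = 1, so ℤ_11 × ℤ_10 ≅ ℤ_110 (CRT)

Yes, ℤ_11 × ℤ_10 ≅ ℤ_110


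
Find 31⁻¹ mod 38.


Use the extended Euclidean algorithm to write 1 = 31·s + 38·t; then s mod 38 is the inverse.
Euclidean algorithm:
  31 = 0·38 + 31
  38 = 1·31 + 7
  31 = 4·7 + 3
  7 = 2·3 + 1
  3 = 3·1 + 0
gcd(31,38) = 1
Back-substitution gives: 31·(-11) + 38·(9) = 1
So 31⁻¹ ≡ -11 ≡ 27 (mod 38)
Check: 31 × 27 = 837 ≡ 1 (mod 38) ✓

31⁻¹ ≡ 27 (mod 38)


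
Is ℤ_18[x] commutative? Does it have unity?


ℤ_18 has zero divisors (2·9 ≡ 0), and these lift to constant zero divisors in ℤ_18[x]; so not an integral domain
Commutative: Yes
Integral domain: No
Has unity: Yes

ℤ_18[x]: Commutative=Yes, Unity=Yes


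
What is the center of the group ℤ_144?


Z(G) = {g ∈ G | gx = xg for all x ∈ G}
ℤ_144 is abelian, so Z(G) = G

Z(ℤ_144) = ℤ_144


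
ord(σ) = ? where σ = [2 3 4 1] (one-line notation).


Cycle decomposition: (1 2 3 4)
Cycle lengths: 4
Order = lcm(4) = 4

ord(σ) = 4


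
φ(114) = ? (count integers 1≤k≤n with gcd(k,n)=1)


Factor n: 114 = 2 × 3 × 19
φ(n) = n · ∏(1 - 1/p) over distinct primes p | n
φ(114) = 114 · (1 - 1/2) · (1 - 1/3) · (1 - 1/19) = 36

φ(114) = 36


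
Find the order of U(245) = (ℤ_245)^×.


U(n) is the group of units mod n; |U(n)| = φ(n)
|U(245)| = φ(245) = 168

|U(245) = (ℤ_245)^×| = 168


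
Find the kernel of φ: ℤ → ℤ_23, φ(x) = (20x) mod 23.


Kernel = preimage of identity
ker(φ) = {x ∈ ℤ : 20x ≡ 0 (mod 23)}. gcd(20,23) = 1, so 20x ≡ 0 (mod 23) ⟺ x ≡ 0 (mod 23/1 = 23). Hence ker(φ) = 23ℤ

ker(φ) = 23ℤ


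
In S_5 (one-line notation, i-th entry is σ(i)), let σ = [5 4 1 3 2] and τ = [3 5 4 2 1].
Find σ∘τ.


σ∘τ: apply τ first, then σ
1 →τ 3 →σ 1
2 →τ 5 →σ 2
3 →τ 4 →σ 3
4 →τ 2 →σ 4
5 →τ 1 →σ 5

σ∘τ = [1 2 3 4 5]


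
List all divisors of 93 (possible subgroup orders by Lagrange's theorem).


Lagrange's theorem: |H| divides |G|
|G| = 93
Divisors of 93: 1, 3, 31, 93

Possible subgroup orders: {1, 3, 31, 93}


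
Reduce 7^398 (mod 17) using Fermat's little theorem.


Fermat's little theorem: if p is prime and gcd(a,p)=1, then a^(p-1) ≡ 1 (mod p)
p = 17 is prime, gcd(7,17) = 1
Reduce exponent: 398 mod 16 = 14
So 7^398 ≡ 7^14 (mod 17)
7^14 mod 17 = 8

7^398 ≡ 8 (mod 17)


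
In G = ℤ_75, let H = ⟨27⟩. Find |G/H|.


|⟨27⟩| = n / gcd(27, 75) = 75 / 3 = 25
H is normal (ℤ_75 is abelian).
|G/H| = |G| / |H| = 75 / 25 = 3

|G/H| = 3


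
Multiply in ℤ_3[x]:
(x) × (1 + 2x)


Expand and collect like terms; reduce coefficients mod 3:
x^0: 0·1 = 0 ≡ 0 (mod 3)
x^1: 0·2 + 1·1 = 1 ≡ 1 (mod 3)
x^2: 1·2 = 2 ≡ 2 (mod 3)
Result: x + 2x^2

f · g = x + 2x^2


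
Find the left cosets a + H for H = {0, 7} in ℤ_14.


H = {0, 7}, |H| = 2
Number of cosets = |G|/|H| = 14/2 = 7
0 + H = {0, 7}
1 + H = {1, 8}
2 + H = {2, 9}
3 + H = {3, 10}
4 + H = {4, 11}
5 + H = {5, 12}
6 + H = {6, 13}

Cosets: 0+H={0,7}; 1+H={1,8}; 2+H={2,9}; 3+H={3,10}; 4+H={4,11}; 5+H={5,12}; 6+H={6,13}


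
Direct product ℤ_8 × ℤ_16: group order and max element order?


|ℤ_8 × ℤ_16| = 8 × 16 = 128
Max element order = lcm(8,16) = 16
Cyclic? No (gcd=8)

|ℤ_8×ℤ_16| = 128, max element order = 16


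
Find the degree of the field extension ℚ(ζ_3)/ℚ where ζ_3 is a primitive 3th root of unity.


[ℚ(ζ_n):ℚ] = deg Φ_n(x) = φ(n). Here φ(3) = 2

[ℚ(ζ_3)/ℚ where ζ_3 is a primitive 3th root of unity] = 2


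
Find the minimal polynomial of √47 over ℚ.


√47 satisfies x² - 47 = 0, irreducible over ℚ since 47 is squarefree

Minimal polynomial: x² - 47


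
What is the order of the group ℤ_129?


ℤ_n has n elements.

|ℤ_129| = 129


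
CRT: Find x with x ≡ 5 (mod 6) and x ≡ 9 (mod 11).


m₁ = 6, m₂ = 11, gcd = 1, so CRT applies. M = m₁·m₂ = 66
Let M₁ = M/m₁ = 11, M₂ = M/m₂ = 6
Find y₁ ≡ M₁⁻¹ (mod m₁): 11⁻¹ ≡ 5 (mod 6)
Find y₂ ≡ M₂⁻¹ (mod m₂): 6⁻¹ ≡ 2 (mod 11)
x = a₁·M₁·y₁ + a₂·M₂·y₂ = 5·11·5 + 9·6·2 = 383
Reduce mod 66: x ≡ 53
Check: 53 mod 6 = 5 ✓, 53 mod 11 = 9 ✓

x ≡ 53 (mod 66)


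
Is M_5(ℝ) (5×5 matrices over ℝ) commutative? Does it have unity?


Matrix multiplication is non-commutative for n ≥ 2; the identity matrix I is the unity; singular matrices give zero divisors, so not an integral domain
Commutative: No
Integral domain: No
Has unity: Yes

M_5(ℝ) (5×5 matrices over ℝ): Commutative=No, Unity=Yes


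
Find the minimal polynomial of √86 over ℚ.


√86 satisfies x² - 86 = 0, irreducible over ℚ since 86 is squarefree

Minimal polynomial: x² - 86


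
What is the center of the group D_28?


Z(G) = {g ∈ G | gx = xg for all x ∈ G}
For even n, Z(D_n) = {e, r^(n/2)}: the 180° rotation r^14 commutes with every reflection and rotation

Z(D_28) = {e, r^14}


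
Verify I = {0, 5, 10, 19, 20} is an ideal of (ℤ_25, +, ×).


Check ideal conditions for I = {0, 5, 10, 19, 20} in ℤ_25:
(1) I is an additive subgroup? No
(2) For r ∈ ℤ_25 and a ∈ I: r·a ∈ I? No  [counterexample: r=2, a=19, r·a mod 25 = 13 ∉ I]

No, I is not an ideal of ℤ_25


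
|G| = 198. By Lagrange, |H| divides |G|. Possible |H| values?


Lagrange's theorem: |H| divides |G|
|G| = 198
Divisors of 198: 1, 2, 3, 6, 9, 11, 18, 22, 33, 66, 99, 198

Possible subgroup orders: {1, 2, 3, 6, 9, 11, 18, 22, 33, 66, 99, 198}


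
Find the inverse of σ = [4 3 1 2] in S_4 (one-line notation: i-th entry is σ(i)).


To find σ⁻¹, swap domain and range:
σ(1) = 4 → σ⁻¹(4) = 1
σ(2) = 3 → σ⁻¹(3) = 2
σ(3) = 1 → σ⁻¹(1) = 3
σ(4) = 2 → σ⁻¹(2) = 4

σ⁻¹ = [3 4 2 1]


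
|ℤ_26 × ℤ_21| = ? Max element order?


|ℤ_26 × ℤ_21| = 26 × 21 = 546
Max element order = lcm(26,21) = 546
Cyclic? Yes (gcd=1)

|ℤ_26×ℤ_21| = 546, max element order = 546


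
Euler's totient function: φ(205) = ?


Factor n: 205 = 5 × 41
φ(n) = n · ∏(1 - 1/p) over distinct primes p | n
φ(205) = 205 · (1 - 1/5) · (1 - 1/41) = 160

φ(205) = 160


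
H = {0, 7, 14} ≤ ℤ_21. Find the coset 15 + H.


15 + H = {15 + h (mod 21) : h ∈ H}
15+0=15, 15+7=1, 15+14=8
15 + H = {1, 8, 15} = 1 + H

15 + H = {1, 8, 15}


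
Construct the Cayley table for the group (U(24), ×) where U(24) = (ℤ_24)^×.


Elements: {1, 5, 7, 11, 13, 17, 19, 23}
Operation: multiplication mod 24
Entry (a, b) = (a × b) mod 24

Cayley table:
   |  1 |  5 |  7 | 11 | 13 | 17 | 19 | 23
 1 |  1 |  5 |  7 | 11 | 13 | 17 | 19 | 23
 5 |  5 |  1 | 11 |  7 | 17 | 13 | 23 | 19
 7 |  7 | 11 |  1 |  5 | 19 | 23 | 13 | 17
11 | 11 |  7 |  5 |  1 | 23 | 19 | 17 | 13
13 | 13 | 17 | 19 | 23 |  1 |  5 |  7 | 11
17 | 17 | 13 | 23 | 19 |  5 |  1 | 11 |  7
19 | 19 | 23 | 13 | 17 |  7 | 11 |  1 |  5
23 | 23 | 19 | 17 | 13 | 11 |  7 |  5 |  1


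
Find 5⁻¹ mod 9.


Use the extended Euclidean algorithm to write 1 = 5·s + 9·t; then s mod 9 is the inverse.
Euclidean algorithm:
  5 = 0·9 + 5
  9 = 1·5 + 4
  5 = 1·4 + 1
  4 = 4·1 + 0
gcd(5,9) = 1
Back-substitution gives: 5·(2) + 9·(-1) = 1
So 5⁻¹ ≡ 2 ≡ 2 (mod 9)
Check: 5 × 2 = 10 ≡ 1 (mod 9) ✓

5⁻¹ ≡ 2 (mod 9)


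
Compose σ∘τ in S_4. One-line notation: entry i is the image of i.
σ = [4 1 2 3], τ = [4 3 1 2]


σ∘τ: apply τ first, then σ
1 →τ 4 →σ 3
2 →τ 3 →σ 2
3 →τ 1 →σ 4
4 →τ 2 →σ 1

σ∘τ = [3 2 4 1]


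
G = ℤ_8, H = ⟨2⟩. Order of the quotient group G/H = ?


|⟨2⟩| = n / gcd(2, 8) = 8 / 2 = 4
H is normal (ℤ_8 is abelian).
|G/H| = |G| / |H| = 8 / 4 = 2

|G/H| = 2


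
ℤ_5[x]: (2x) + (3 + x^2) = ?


Add coefficients mod 5:
x^0: 0 + 3 = 3 (mod 5)
x^1: 2 + 0 = 2 (mod 5)
x^2: 0 + 1 = 1 (mod 5)
Result: 3 + 2x + x^2

f + g = 3 + 2x + x^2


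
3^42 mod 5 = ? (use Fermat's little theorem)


Fermat's little theorem: if p is prime and gcd(a,p)=1, then a^(p-1) ≡ 1 (mod p)
p = 5 is prime, gcd(3,5) = 1
Reduce exponent: 42 mod 4 = 2
So 3^42 ≡ 3^2 (mod 5)
3^2 mod 5 = 4

3^42 ≡ 4 (mod 5)


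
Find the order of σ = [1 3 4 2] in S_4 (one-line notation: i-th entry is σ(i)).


Cycle decomposition: (2 3 4)
Cycle lengths: 3
Order = lcm(3) = 3

ord(σ) = 3


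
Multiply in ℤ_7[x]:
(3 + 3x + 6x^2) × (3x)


Expand and collect like terms; reduce coefficients mod 7:
x^0: 3·0 = 0 ≡ 0 (mod 7)
x^1: 3·3 + 3·0 = 9 ≡ 2 (mod 7)
x^2: 3·3 + 6·0 = 9 ≡ 2 (mod 7)
x^3: 6·3 = 18 ≡ 4 (mod 7)
Result: 2x + 2x^2 + 4x^3

f · g = 2x + 2x^2 + 4x^3


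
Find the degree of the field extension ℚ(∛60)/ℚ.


∛60 has minimal polynomial x³ - 60 (irreducible over ℚ since 60 is not a perfect cube)

[ℚ(∛60)/ℚ] = 3


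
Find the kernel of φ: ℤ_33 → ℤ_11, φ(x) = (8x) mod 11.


Kernel = preimage of identity
ker(φ) = {x ∈ ℤ_33 : 8x ≡ 0 (mod 11)}. Since 11 | 33, φ is well-defined. The kernel is the cyclic subgroup ⟨11⟩ of ℤ_33 (order 3), i.e. {0, 11, 22}

ker(φ) = {0, 11, 22}


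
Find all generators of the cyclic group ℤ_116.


g generates ℤ_n iff gcd(g,n) = 1
Prime factors of 116: 2, 29
Generators are g ∈ {1,...,115} not divisible by any of these primes.
Generators: {1, 3, 5, 7, 9, 11, 13, 15, 17, 19, 21, 23, 25, 27, 31, 33, 35, 37, 39, 41, 43, 45, 47, 49, 51, 53, 55, 57, 59, 61, 63, 65, 67, 69, 71, 73, 75, 77, 79, 81, 83, 85, 89, 91, 93, 95, 97, 99, 101, 103, 105, 107, 109, 111, 113, 115}
Number of generators = φ(116) = 56

Generators of ℤ_116 = {1, 3, 5, 7, 9, 11, 13, 15, 17, 19, 21, 23, 25, 27, 31, 33, 35, 37, 39, 41, 43, 45, 47, 49, 51, 53, 55, 57, 59, 61, 63, 65, 67, 69, 71, 73, 75, 77, 79, 81, 83, 85, 89, 91, 93, 95, 97, 99, 101, 103, 105, 107, 109, 111, 113, 115}


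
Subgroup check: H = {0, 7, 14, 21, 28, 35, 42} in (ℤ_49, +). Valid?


Subgroup test for H = {0, 7, 14, 21, 28, 35, 42} in (ℤ_49, +):
(1) 0 ∈ H? Yes
(2) Closure: for all a,b ∈ H, (a+b) mod 49 ∈ H? Yes
(3) Inverses: for all a ∈ H, -a mod 49 ∈ H? Yes

Yes, H is a subgroup of ℤ_49


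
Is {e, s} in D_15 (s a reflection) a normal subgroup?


H = {e, s} in D_15 (s a reflection)
r·s·r⁻¹ = sr⁻² ≠ s for n ≥ 3, so {e, s} is not closed under conjugation

No, not a normal subgroup


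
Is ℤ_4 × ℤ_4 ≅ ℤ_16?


Comparing ℤ_4 × ℤ_4 and ℤ_16:
gcd(4,4) = 4 ≠ 1. Max element order in ℤ_4×ℤ_4 is lcm(4,4) = 4 < 16, so it has no element of order 16

No, ℤ_4 × ℤ_4 ≇ ℤ_16


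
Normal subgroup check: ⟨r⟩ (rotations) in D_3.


H = ⟨r⟩ (rotations) in D_3
The rotation subgroup ⟨r⟩ has index 2 in D_3, so it is normal

Yes, normal subgroup


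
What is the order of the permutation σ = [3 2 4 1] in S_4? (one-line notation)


Cycle decomposition: (1 3 4)
Cycle lengths: 3
Order = lcm(3) = 3

ord(σ) = 3


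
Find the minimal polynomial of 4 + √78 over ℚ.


Let α = 4 + √78. Then α - 4 = √78, so (α - 4)² = 78, giving α² - 8α - 62 = 0. Degree 2 and α ∉ ℚ, so this is the minimal polynomial.

Minimal polynomial: x² - 8x - 62


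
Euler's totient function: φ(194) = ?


Factor n: 194 = 2 × 97
φ(n) = n · ∏(1 - 1/p) over distinct primes p | n
φ(194) = 194 · (1 - 1/2) · (1 - 1/97) = 96

φ(194) = 96


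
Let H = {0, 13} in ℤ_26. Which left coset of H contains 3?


3 + H = {3 + h (mod 26) : h ∈ H}
3+0=3, 3+13=16

3 + H = {3, 16}


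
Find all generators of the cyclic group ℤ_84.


g generates ℤ_n iff gcd(g,n) = 1
Prime factors of 84: 2, 3, 7
Generators are g ∈ {1,...,83} not divisible by any of these primes.
Generators: {1, 5, 11, 13, 17, 19, 23, 25, 29, 31, 37, 41, 43, 47, 53, 55, 59, 61, 65, 67, 71, 73, 79, 83}
Number of generators = φ(84) = 24

Generators of ℤ_84 = {1, 5, 11, 13, 17, 19, 23, 25, 29, 31, 37, 41, 43, 47, 53, 55, 59, 61, 65, 67, 71, 73, 79, 83}


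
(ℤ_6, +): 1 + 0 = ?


Operation: addition mod 6
1 + 0 = (a + b) mod 6 with a = 1, b = 0

1 + 0 = 1


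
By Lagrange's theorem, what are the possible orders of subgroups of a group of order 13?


Lagrange's theorem: |H| divides |G|
|G| = 13
Divisors of 13: 1, 13

Possible subgroup orders: {1, 13}


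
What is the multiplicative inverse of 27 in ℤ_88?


Use the extended Euclidean algorithm to write 1 = 27·s + 88·t; then s mod 88 is the inverse.
Euclidean algorithm:
  27 = 0·88 + 27
  88 = 3·27 + 7
  27 = 3·7 + 6
  7 = 1·6 + 1
  6 = 6·1 + 0
gcd(27,88) = 1
Back-substitution gives: 27·(-13) + 88·(4) = 1
So 27⁻¹ ≡ -13 ≡ 75 (mod 88)
Check: 27 × 75 = 2025 ≡ 1 (mod 88) ✓

27⁻¹ ≡ 75 (mod 88)


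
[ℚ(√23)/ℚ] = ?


√23 has minimal polynomial x² - 23 (irreducible over ℚ since 23 is squarefree)

[ℚ(√23)/ℚ] = 2


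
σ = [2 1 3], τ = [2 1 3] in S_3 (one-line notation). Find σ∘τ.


σ∘τ: apply τ first, then σ
1 →τ 2 →σ 1
2 →τ 1 →σ 2
3 →τ 3 →σ 3

σ∘τ = [1 2 3]


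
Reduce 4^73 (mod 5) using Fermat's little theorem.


Fermat's little theorem: if p is prime and gcd(a,p)=1, then a^(p-1) ≡ 1 (mod p)
p = 5 is prime, gcd(4,5) = 1
Reduce exponent: 73 mod 4 = 1
So 4^73 ≡ 4^1 (mod 5)
4^1 mod 5 = 4

4^73 ≡ 4 (mod 5)


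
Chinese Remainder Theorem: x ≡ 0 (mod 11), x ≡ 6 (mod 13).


m₁ = 11, m₂ = 13, gcd = 1, so CRT applies. M = m₁·m₂ = 143
Let M₁ = M/m₁ = 13, M₂ = M/m₂ = 11
Find y₁ ≡ M₁⁻¹ (mod m₁): 13⁻¹ ≡ 6 (mod 11)
Find y₂ ≡ M₂⁻¹ (mod m₂): 11⁻¹ ≡ 6 (mod 13)
x = a₁·M₁·y₁ + a₂·M₂·y₂ = 0·13·6 + 6·11·6 = 396
Reduce mod 143: x ≡ 110
Check: 110 mod 11 = 0 ✓, 110 mod 13 = 6 ✓

x ≡ 110 (mod 143)


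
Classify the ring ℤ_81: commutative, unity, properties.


ℤ_81 is a commutative ring with unity 1; 81 = 3×27 is composite, so 3·27 ≡ 0 gives zero divisors (not an integral domain)
Commutative: Yes
Integral domain: No
Has unity: Yes

ℤ_81: Commutative=Yes, Unity=Yes


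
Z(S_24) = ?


Z(G) = {g ∈ G | gx = xg for all x ∈ G}
S_n is non-abelian for n ≥ 3; Z(S_24) is trivial

Z(S_24) = {e}


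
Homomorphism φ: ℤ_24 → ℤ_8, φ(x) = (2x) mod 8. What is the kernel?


Kernel = preimage of identity
ker(φ) = {x ∈ ℤ_24 : 2x ≡ 0 (mod 8)}. Since 8 | 24, φ is well-defined. The kernel is the cyclic subgroup ⟨4⟩ of ℤ_24 (order 6), i.e. {0, 4, 8, 12, 16, 20}

ker(φ) = {0, 4, 8, 12, 16, 20}


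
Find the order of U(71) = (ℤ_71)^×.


U(n) is the group of units mod n; |U(n)| = φ(n)
|U(71)| = φ(71) = 70

|U(71) = (ℤ_71)^×| = 70


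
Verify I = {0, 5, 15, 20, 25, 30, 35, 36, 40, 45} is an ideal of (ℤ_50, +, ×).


Check ideal conditions for I = {0, 5, 15, 20, 25, 30, 35, 36, 40, 45} in ℤ_50:
(1) I is an additive subgroup? No
(2) For r ∈ ℤ_50 and a ∈ I: r·a ∈ I? No  [counterexample: r=2, a=5, r·a mod 50 = 10 ∉ I]

No, I is not an ideal of ℤ_50


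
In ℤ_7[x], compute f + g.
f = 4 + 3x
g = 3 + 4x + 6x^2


Add coefficients mod 7:
x^0: 4 + 3 = 0 (mod 7)
x^1: 3 + 4 = 0 (mod 7)
x^2: 0 + 6 = 6 (mod 7)
Result: 6x^2

f + g = 6x^2


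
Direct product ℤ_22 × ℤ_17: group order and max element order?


|ℤ_22 × ℤ_17| = 22 × 17 = 374
Max element order = lcm(22,17) = 374
Cyclic? Yes (gcd=1)

|ℤ_22×ℤ_17| = 374, max element order = 374


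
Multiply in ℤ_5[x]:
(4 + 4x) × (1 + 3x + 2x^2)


Expand and collect like terms; reduce coefficients mod 5:
x^0: 4·1 = 4 ≡ 4 (mod 5)
x^1: 4·3 + 4·1 = 16 ≡ 1 (mod 5)
x^2: 4·2 + 4·3 = 20 ≡ 0 (mod 5)
x^3: 4·2 = 8 ≡ 3 (mod 5)
Result: 4 + x + 3x^3

f · g = 4 + x + 3x^3


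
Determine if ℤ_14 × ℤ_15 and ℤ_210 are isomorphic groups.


Comparing ℤ_14 × ℤ_15 and ℤ_210:
gcd(14,15) = 1, so ℤ_14 × ℤ_15 ≅ ℤ_210 (CRT)

Yes, ℤ_14 × ℤ_15 ≅ ℤ_210


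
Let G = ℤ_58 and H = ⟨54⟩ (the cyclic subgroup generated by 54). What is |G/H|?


|⟨54⟩| = n / gcd(54, 58) = 58 / 2 = 29
H is normal (ℤ_58 is abelian).
|G/H| = |G| / |H| = 58 / 29 = 2

|G/H| = 2


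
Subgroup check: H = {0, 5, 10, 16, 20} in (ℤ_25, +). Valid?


Subgroup test for H = {0, 5, 10, 16, 20} in (ℤ_25, +):
(1) 0 ∈ H? Yes
(2) Closure: for all a,b ∈ H, (a+b) mod 25 ∈ H? No  [counterexample: 5 + 10 = 15 ∉ H]
(3) Inverses: for all a ∈ H, -a mod 25 ∈ H? No

No, H is not a subgroup of ℤ_25


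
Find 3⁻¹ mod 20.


Use the extended Euclidean algorithm to write 1 = 3·s + 20·t; then s mod 20 is the inverse.
Euclidean algorithm:
  3 = 0·20 + 3
  20 = 6·3 + 2
  3 = 1·2 + 1
  2 = 2·1 + 0
gcd(3,20) = 1
Back-substitution gives: 3·(7) + 20·(-1) = 1
So 3⁻¹ ≡ 7 ≡ 7 (mod 20)
Check: 3 × 7 = 21 ≡ 1 (mod 20) ✓

3⁻¹ ≡ 7 (mod 20)


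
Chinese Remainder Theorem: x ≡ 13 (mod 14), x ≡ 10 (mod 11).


m₁ = 14, m₂ = 11, gcd = 1, so CRT applies. M = m₁·m₂ = 154
Let M₁ = M/m₁ = 11, M₂ = M/m₂ = 14
Find y₁ ≡ M₁⁻¹ (mod m₁): 11⁻¹ ≡ 9 (mod 14)
Find y₂ ≡ M₂⁻¹ (mod m₂): 14⁻¹ ≡ 4 (mod 11)
x = a₁·M₁·y₁ + a₂·M₂·y₂ = 13·11·9 + 10·14·4 = 1847
Reduce mod 154: x ≡ 153
Check: 153 mod 14 = 13 ✓, 153 mod 11 = 10 ✓

x ≡ 153 (mod 154)


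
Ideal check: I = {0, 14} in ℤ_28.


Check ideal conditions for I = {0, 14} in ℤ_28:
(1) I is an additive subgroup? Yes
(2) For r ∈ ℤ_28 and a ∈ I: r·a ∈ I? Yes

Yes, I is an ideal of ℤ_28


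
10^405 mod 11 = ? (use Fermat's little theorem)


Fermat's little theorem: if p is prime and gcd(a,p)=1, then a^(p-1) ≡ 1 (mod p)
p = 11 is prime, gcd(10,11) = 1
Reduce exponent: 405 mod 10 = 5
So 10^405 ≡ 10^5 (mod 11)
10^5 mod 11 = 10

10^405 ≡ 10 (mod 11)


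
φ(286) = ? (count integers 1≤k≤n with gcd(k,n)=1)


Factor n: 286 = 2 × 11 × 13
φ(n) = n · ∏(1 - 1/p) over distinct primes p | n
φ(286) = 286 · (1 - 1/2) · (1 - 1/11) · (1 - 1/13) = 120

φ(286) = 120


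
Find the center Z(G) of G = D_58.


Z(G) = {g ∈ G | gx = xg for all x ∈ G}
For even n, Z(D_n) = {e, r^(n/2)}: the 180° rotation r^29 commutes with every reflection and rotation

Z(D_58) = {e, r^29}


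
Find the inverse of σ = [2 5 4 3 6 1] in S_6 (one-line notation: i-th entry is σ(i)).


To find σ⁻¹, swap domain and range:
σ(1) = 2 → σ⁻¹(2) = 1
σ(2) = 5 → σ⁻¹(5) = 2
σ(3) = 4 → σ⁻¹(4) = 3
σ(4) = 3 → σ⁻¹(3) = 4
σ(5) = 6 → σ⁻¹(6) = 5
σ(6) = 1 → σ⁻¹(1) = 6

σ⁻¹ = [6 1 4 3 2 5]


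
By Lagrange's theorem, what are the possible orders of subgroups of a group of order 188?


Lagrange's theorem: |H| divides |G|
|G| = 188
Divisors of 188: 1, 2, 4, 47, 94, 188

Possible subgroup orders: {1, 2, 4, 47, 94, 188}


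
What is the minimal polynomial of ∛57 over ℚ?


∛57 satisfies x³ - 57 = 0, irreducible over ℚ (no rational root; 57 is not a perfect cube)

Minimal polynomial: x³ - 57


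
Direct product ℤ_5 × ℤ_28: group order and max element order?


|ℤ_5 × ℤ_28| = 5 × 28 = 140
Max element order = lcm(5,28) = 140
Cyclic? Yes (gcd=1)

|ℤ_5×ℤ_28| = 140, max element order = 140


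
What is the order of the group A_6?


|A_n| = n!/2 (even permutations)
|A_6| = 6!/2 = 720/2 = 360

|A_6| = 360


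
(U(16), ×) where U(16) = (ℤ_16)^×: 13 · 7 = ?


Operation: multiplication mod 16
13 · 7 = (a × b) mod 16 with a = 13, b = 7

13 · 7 = 11


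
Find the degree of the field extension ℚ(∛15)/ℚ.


∛15 has minimal polynomial x³ - 15 (irreducible over ℚ since 15 is not a perfect cube)

[ℚ(∛15)/ℚ] = 3


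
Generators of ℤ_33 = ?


g generates ℤ_n iff gcd(g,n) = 1
Prime factors of 33: 3, 11
Generators are g ∈ {1,...,32} not divisible by any of these primes.
Generators: {1, 2, 4, 5, 7, 8, 10, 13, 14, 16, 17, 19, 20, 23, 25, 26, 28, 29, 31, 32}
Number of generators = φ(33) = 20

Generators of ℤ_33 = {1, 2, 4, 5, 7, 8, 10, 13, 14, 16, 17, 19, 20, 23, 25, 26, 28, 29, 31, 32}


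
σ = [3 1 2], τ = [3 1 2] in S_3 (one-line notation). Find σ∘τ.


σ∘τ: apply τ first, then σ
1 →τ 3 →σ 2
2 →τ 1 →σ 3
3 →τ 2 →σ 1

σ∘τ = [2 3 1]


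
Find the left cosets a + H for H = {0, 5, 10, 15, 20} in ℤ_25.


H = {0, 5, 10, 15, 20}, |H| = 5
Number of cosets = |G|/|H| = 25/5 = 5
0 + H = {0, 5, 10, 15, 20}
1 + H = {1, 6, 11, 16, 21}
2 + H = {2, 7, 12, 17, 22}
3 + H = {3, 8, 13, 18, 23}
4 + H = {4, 9, 14, 19, 24}

Cosets: 0+H={0,5,10,15,20}; 1+H={1,6,11,16,21}; 2+H={2,7,12,17,22}; 3+H={3,8,13,18,23}; 4+H={4,9,14,19,24}


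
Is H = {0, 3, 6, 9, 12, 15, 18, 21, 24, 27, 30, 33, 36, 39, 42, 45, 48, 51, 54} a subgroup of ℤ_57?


Subgroup test for H = {0, 3, 6, 9, 12, 15, 18, 21, 24, 27, 30, 33, 36, 39, 42, 45, 48, 51, 54} in (ℤ_57, +):
(1) 0 ∈ H? Yes
(2) Closure: for all a,b ∈ H, (a+b) mod 57 ∈ H? Yes
(3) Inverses: for all a ∈ H, -a mod 57 ∈ H? Yes

Yes, H is a subgroup of ℤ_57


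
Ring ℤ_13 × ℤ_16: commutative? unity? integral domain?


Direct product ring; commutative with unity (1,1); but (1,0)·(0,1) = (0,0) gives zero divisors, so not an integral domain
Commutative: Yes
Integral domain: No
Has unity: Yes

ℤ_13 × ℤ_16: Commutative=Yes, Unity=Yes


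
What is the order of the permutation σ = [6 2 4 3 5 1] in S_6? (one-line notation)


Cycle decomposition: (1 6) (3 4)
Cycle lengths: 2, 2
Order = lcm(2, 2) = 2

ord(σ) = 2


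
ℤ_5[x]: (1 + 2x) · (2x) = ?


Expand and collect like terms; reduce coefficients mod 5:
x^0: 1·0 = 0 ≡ 0 (mod 5)
x^1: 1·2 + 2·0 = 2 ≡ 2 (mod 5)
x^2: 2·2 = 4 ≡ 4 (mod 5)
Result: 2x + 4x^2

f · g = 2x + 4x^2


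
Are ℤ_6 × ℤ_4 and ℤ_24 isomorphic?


Comparing ℤ_6 × ℤ_4 and ℤ_24:
gcd(6,4) = 2 ≠ 1. Max element order in ℤ_6×ℤ_4 is lcm(6,4) = 12 < 24, so it has no element of order 24

No, ℤ_6 × ℤ_4 ≇ ℤ_24


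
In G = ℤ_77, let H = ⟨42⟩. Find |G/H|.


|⟨42⟩| = n / gcd(42, 77) = 77 / 7 = 11
H is normal (ℤ_77 is abelian).
|G/H| = |G| / |H| = 77 / 11 = 7

|G/H| = 7


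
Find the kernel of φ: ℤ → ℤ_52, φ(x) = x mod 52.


Kernel = preimage of identity
ker(φ) = {x ∈ ℤ : x ≡ 0 (mod 52)} = 52ℤ = {0, ±52, ±104, ...}

ker(φ) = 52ℤ


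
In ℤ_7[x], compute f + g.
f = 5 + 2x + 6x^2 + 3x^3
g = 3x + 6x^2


Add coefficients mod 7:
x^0: 5 + 0 = 5 (mod 7)
x^1: 2 + 3 = 5 (mod 7)
x^2: 6 + 6 = 5 (mod 7)
x^3: 3 + 0 = 3 (mod 7)
Result: 5 + 5x + 5x^2 + 3x^3

f + g = 5 + 5x + 5x^2 + 3x^3


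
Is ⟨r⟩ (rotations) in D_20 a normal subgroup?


H = ⟨r⟩ (rotations) in D_20
The rotation subgroup ⟨r⟩ has index 2 in D_20, so it is normal

Yes, normal subgroup


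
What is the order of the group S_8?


|S_n| = n! (number of permutations of n symbols)
|S_8| = 8! = 40320

|S_8| = 40320


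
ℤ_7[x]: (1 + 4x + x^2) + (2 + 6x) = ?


Add coefficients mod 7:
x^0: 1 + 2 = 3 (mod 7)
x^1: 4 + 6 = 3 (mod 7)
x^2: 1 + 0 = 1 (mod 7)
Result: 3 + 3x + x^2

f + g = 3 + 3x + x^2


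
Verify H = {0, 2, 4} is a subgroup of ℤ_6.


Subgroup test for H = {0, 2, 4} in (ℤ_6, +):
(1) 0 ∈ H? Yes
(2) Closure: for all a,b ∈ H, (a+b) mod 6 ∈ H? Yes
(3) Inverses: for all a ∈ H, -a mod 6 ∈ H? Yes

Yes, H is a subgroup of ℤ_6


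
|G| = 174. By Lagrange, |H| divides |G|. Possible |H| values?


Lagrange's theorem: |H| divides |G|
|G| = 174
Divisors of 174: 1, 2, 3, 6, 29, 58, 87, 174

Possible subgroup orders: {1, 2, 3, 6, 29, 58, 87, 174}


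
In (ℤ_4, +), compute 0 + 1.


Operation: addition mod 4
0 + 1 = (a + b) mod 4 with a = 0, b = 1

0 + 1 = 1


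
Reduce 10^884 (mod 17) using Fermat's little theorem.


Fermat's little theorem: if p is prime and gcd(a,p)=1, then a^(p-1) ≡ 1 (mod p)
p = 17 is prime, gcd(10,17) = 1
Reduce exponent: 884 mod 16 = 4
So 10^884 ≡ 10^4 (mod 17)
10^4 mod 17 = 4

10^884 ≡ 4 (mod 17)


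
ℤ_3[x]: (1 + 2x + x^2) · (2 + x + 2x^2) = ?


Expand and collect like terms; reduce coefficients mod 3:
x^0: 1·2 = 2 ≡ 2 (mod 3)
x^1: 1·1 + 2·2 = 5 ≡ 2 (mod 3)
x^2: 1·2 + 2·1 + 1·2 = 6 ≡ 0 (mod 3)
x^3: 2·2 + 1·1 = 5 ≡ 2 (mod 3)
x^4: 1·2 = 2 ≡ 2 (mod 3)
Result: 2 + 2x + 2x^3 + 2x^4

f · g = 2 + 2x + 2x^3 + 2x^4


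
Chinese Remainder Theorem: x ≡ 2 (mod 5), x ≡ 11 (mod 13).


m₁ = 5, m₂ = 13, gcd = 1, so CRT applies. M = m₁·m₂ = 65
Let M₁ = M/m₁ = 13, M₂ = M/m₂ = 5
Find y₁ ≡ M₁⁻¹ (mod m₁): 13⁻¹ ≡ 2 (mod 5)
Find y₂ ≡ M₂⁻¹ (mod m₂): 5⁻¹ ≡ 8 (mod 13)
x = a₁·M₁·y₁ + a₂·M₂·y₂ = 2·13·2 + 11·5·8 = 492
Reduce mod 65: x ≡ 37
Check: 37 mod 5 = 2 ✓, 37 mod 13 = 11 ✓

x ≡ 37 (mod 65)


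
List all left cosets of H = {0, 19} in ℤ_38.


H = {0, 19}, |H| = 2
Number of cosets = |G|/|H| = 38/2 = 19
0 + H = {0, 19}
1 + H = {1, 20}
2 + H = {2, 21}
3 + H = {3, 22}
4 + H = {4, 23}
5 + H = {5, 24}
6 + H = {6, 25}
7 + H = {7, 26}
8 + H = {8, 27}
9 + H = {9, 28}
10 + H = {10, 29}
11 + H = {11, 30}
12 + H = {12, 31}
13 + H = {13, 32}
14 + H = {14, 33}
15 + H = {15, 34}
16 + H = {16, 35}
17 + H = {17, 36}
18 + H = {18, 37}

Cosets: 0+H={0,19}; 1+H={1,20}; 2+H={2,21}; 3+H={3,22}; 4+H={4,23}; 5+H={5,24}; 6+H={6,25}; 7+H={7,26}; 8+H={8,27}; 9+H={9,28}; 10+H={10,29}; 11+H={11,30}; 12+H={12,31}; 13+H={13,32}; 14+H={14,33}; 15+H={15,34}; 16+H={16,35}; 17+H={17,36}; 18+H={18,37}


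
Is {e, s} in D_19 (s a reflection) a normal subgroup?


H = {e, s} in D_19 (s a reflection)
r·s·r⁻¹ = sr⁻² ≠ s for n ≥ 3, so {e, s} is not closed under conjugation

No, not a normal subgroup


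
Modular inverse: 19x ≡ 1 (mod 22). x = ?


Use the extended Euclidean algorithm to write 1 = 19·s + 22·t; then s mod 22 is the inverse.
Euclidean algorithm:
  19 = 0·22 + 19
  22 = 1·19 + 3
  19 = 6·3 + 1
  3 = 3·1 + 0
gcd(19,22) = 1
Back-substitution gives: 19·(7) + 22·(-6) = 1
So 19⁻¹ ≡ 7 ≡ 7 (mod 22)
Check: 19 × 7 = 133 ≡ 1 (mod 22) ✓

19⁻¹ ≡ 7 (mod 22)


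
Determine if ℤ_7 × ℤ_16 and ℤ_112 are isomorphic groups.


Comparing ℤ_7 × ℤ_16 and ℤ_112:
gcd(7,16) = 1, so ℤ_7 × ℤ_16 ≅ ℤ_112 (CRT)

Yes, ℤ_7 × ℤ_16 ≅ ℤ_112


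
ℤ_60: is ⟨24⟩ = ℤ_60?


g generates ℤ_n iff gcd(g, n) = 1
gcd(24, 60) = 12
Since gcd = 12 ≠ 1, ⟨24⟩ has order 5 < 60, so 24 is not a generator.

No, 24 does not generate ℤ_60


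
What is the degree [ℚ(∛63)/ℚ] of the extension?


∛63 has minimal polynomial x³ - 63 (irreducible over ℚ since 63 is not a perfect cube)

[ℚ(∛63)/ℚ] = 3


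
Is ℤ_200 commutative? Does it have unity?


ℤ_200 is a commutative ring with unity 1; 200 = 2×100 is composite, so 2·100 ≡ 0 gives zero divisors (not an integral domain)
Commutative: Yes
Integral domain: No
Has unity: Yes

ℤ_200: Commutative=Yes, Unity=Yes


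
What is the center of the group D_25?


Z(G) = {g ∈ G | gx = xg for all x ∈ G}
For odd n, Z(D_n) = {e}: no nontrivial rotation commutes with all reflections

Z(D_25) = {e}


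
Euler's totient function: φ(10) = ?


φ(n) = count of k ∈ {1,...,n} with gcd(k,n)=1
Coprimes to 10: {1, 3, 7, 9}
Count: 4

φ(10) = 4


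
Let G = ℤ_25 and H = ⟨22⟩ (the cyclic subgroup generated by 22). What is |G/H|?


|⟨22⟩| = n / gcd(22, 25) = 25 / 1 = 25
H is normal (ℤ_25 is abelian).
|G/H| = |G| / |H| = 25 / 25 = 1

|G/H| = 1


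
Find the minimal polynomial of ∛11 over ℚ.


∛11 satisfies x³ - 11 = 0, irreducible over ℚ (no rational root; 11 is not a perfect cube)

Minimal polynomial: x³ - 11


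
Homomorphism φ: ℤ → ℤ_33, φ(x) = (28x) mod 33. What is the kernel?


Kernel = preimage of identity
ker(φ) = {x ∈ ℤ : 28x ≡ 0 (mod 33)}. gcd(28,33) = 1, so 28x ≡ 0 (mod 33) ⟺ x ≡ 0 (mod 33/1 = 33). Hence ker(φ) = 33ℤ

ker(φ) = 33ℤ


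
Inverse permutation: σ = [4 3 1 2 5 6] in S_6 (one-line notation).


To find σ⁻¹, swap domain and range:
σ(1) = 4 → σ⁻¹(4) = 1
σ(2) = 3 → σ⁻¹(3) = 2
σ(3) = 1 → σ⁻¹(1) = 3
σ(4) = 2 → σ⁻¹(2) = 4
σ(5) = 5 → σ⁻¹(5) = 5
σ(6) = 6 → σ⁻¹(6) = 6

σ⁻¹ = [3 4 2 1 5 6]


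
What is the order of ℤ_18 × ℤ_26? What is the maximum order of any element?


|ℤ_18 × ℤ_26| = 18 × 26 = 468
Max element order = lcm(18,26) = 234
Cyclic? No (gcd=2)

|ℤ_18×ℤ_26| = 468, max element order = 234


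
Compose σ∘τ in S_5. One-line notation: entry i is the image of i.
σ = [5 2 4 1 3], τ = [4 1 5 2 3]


σ∘τ: apply τ first, then σ
1 →τ 4 →σ 1
2 →τ 1 →σ 5
3 →τ 5 →σ 3
4 →τ 2 →σ 2
5 →τ 3 →σ 4

σ∘τ = [1 5 3 2 4]


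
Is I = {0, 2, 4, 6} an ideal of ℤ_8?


Check ideal conditions for I = {0, 2, 4, 6} in ℤ_8:
(1) I is an additive subgroup? Yes
(2) For r ∈ ℤ_8 and a ∈ I: r·a ∈ I? Yes

Yes, I is an ideal of ℤ_8


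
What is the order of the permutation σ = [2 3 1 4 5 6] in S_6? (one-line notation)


Cycle decomposition: (1 2 3)
Cycle lengths: 3
Order = lcm(3) = 3

ord(σ) = 3


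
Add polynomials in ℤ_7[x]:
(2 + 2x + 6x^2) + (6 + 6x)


Add coefficients mod 7:
x^0: 2 + 6 = 1 (mod 7)
x^1: 2 + 6 = 1 (mod 7)
x^2: 6 + 0 = 6 (mod 7)
Result: 1 + x + 6x^2

f + g = 1 + x + 6x^2


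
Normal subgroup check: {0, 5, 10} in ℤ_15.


H = {0, 5, 10} in ℤ_15
ℤ_15 is abelian; every subgroup of an abelian group is normal

Yes, normal subgroup


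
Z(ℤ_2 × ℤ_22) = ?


Z(G) = {g ∈ G | gx = xg for all x ∈ G}
Direct product of abelian groups is abelian, so Z(G) = G

Z(ℤ_2 × ℤ_22) = ℤ_2 × ℤ_22


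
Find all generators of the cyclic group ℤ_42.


g generates ℤ_n iff gcd(g,n) = 1
Prime factors of 42: 2, 3, 7
Generators are g ∈ {1,...,41} not divisible by any of these primes.
Generators: {1, 5, 11, 13, 17, 19, 23, 25, 29, 31, 37, 41}
Number of generators = φ(42) = 12

Generators of ℤ_42 = {1, 5, 11, 13, 17, 19, 23, 25, 29, 31, 37, 41}
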